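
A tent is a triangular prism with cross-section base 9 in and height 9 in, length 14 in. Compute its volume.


Shape: triangular prism
Triangle base = 9 in, triangle height = 9 in, prism length L = 14 in
Formula: V = (1/2 * b * h_tri) * L
Cross-section area = 0.5 * 9 * 9 = 40.5
V = 40.5 * 14
V = 567
567 in^3


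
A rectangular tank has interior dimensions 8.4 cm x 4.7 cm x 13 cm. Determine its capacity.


Shape: rectangular prism
l = 8.4 cm, w = 4.7 cm, h = 13 cm
Formula: V = l * w * h
V = 8.4 * 4.7 * 13
V = 39.48 * 13
V = 513.24
513.24 cm^3


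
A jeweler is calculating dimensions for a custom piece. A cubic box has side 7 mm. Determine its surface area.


Shape: cube
Side s = 7 mm
A cube has 6 square faces.
Formula: SA = 6 * s^2
s^2 = 49
SA = 6 * 49
SA = 294
294 mm^2


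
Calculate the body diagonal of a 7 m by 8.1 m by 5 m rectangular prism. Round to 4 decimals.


Shape: rectangular box (space diagonal)
l = 7 m, w = 8.1 m, h = 5 m
Visualize: the diagonal of the base, then a right triangle with that diagonal and the height.
Formula: d = sqrt(l^2 + w^2 + h^2)
l^2 + w^2 + h^2 = 49 + 65.61 + 25 = 139.61
d = sqrt(139.61)
d = 11.8157
11.8157 m


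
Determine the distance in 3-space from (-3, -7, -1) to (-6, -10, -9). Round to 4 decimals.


3D distance between two points
P1 = (-3, -7, -1), P2 = (-6, -10, -9)
Formula: d = sqrt((x2-x1)^2 + (y2-y1)^2 + (z2-z1)^2)
dx = -6 - -3 = -3
dy = -10 - -7 = -3
dz = -9 - -1 = -8
dx^2 + dy^2 + dz^2 = 9 + 9 + 64 = 82
d = sqrt(82)
d = 9.0554
9.0554 units


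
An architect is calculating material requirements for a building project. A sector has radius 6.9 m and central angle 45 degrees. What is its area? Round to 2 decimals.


Shape: circular sector
Radius r = 6.9 m, Angle = 45 degrees
Formula: A = (angle/360) * pi * r^2
r^2 = 47.61
Fraction of circle = 45/360
A = (45/360) * pi * 47.61
A = 5.95125 * pi
A = 18.7
18.7 m^2


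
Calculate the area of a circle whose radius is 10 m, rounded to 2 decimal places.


Shape: circle
Radius r = 10 m
Formula: A = pi * r^2
r^2 = 10^2 = 100
A = pi * 100
A = 314.16
314.16 m^2


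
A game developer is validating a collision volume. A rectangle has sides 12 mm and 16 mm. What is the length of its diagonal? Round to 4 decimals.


Shape: rectangle (diagonal via Pythagoras)
Sides: 12 mm and 16 mm
Formula: d = sqrt(l^2 + w^2)
l^2 = 144, w^2 = 256
l^2 + w^2 = 400
d = sqrt(400)
d = 20.0
20 mm


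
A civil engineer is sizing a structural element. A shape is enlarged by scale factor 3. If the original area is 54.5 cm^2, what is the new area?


Linear scale factor k = 3
Original area = 54.5 cm^2
Rule: under a linear scaling by k, areas scale by k^2.
k^2 = 3^2 = 9
New area = 54.5 * 9
New area = 490.5
490.5 cm^2


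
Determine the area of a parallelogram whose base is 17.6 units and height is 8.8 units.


Shape: parallelogram
Base b = 17.6 units, Height h = 8.8 units
Formula: A = b * h
A = 17.6 * 8.8
A = 154.88
154.88 units^2


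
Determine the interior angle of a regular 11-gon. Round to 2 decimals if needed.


Shape: regular hendecagon (11 sides)
Formula: interior angle = (n - 2) * 180 / n
(n - 2) = 9
(n - 2) * 180 = 1620
angle = 1620 / 11
angle = 147.27
147.27 degrees


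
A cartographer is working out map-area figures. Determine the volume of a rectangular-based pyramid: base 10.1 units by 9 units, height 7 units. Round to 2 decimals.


Shape: rectangular pyramid
Base: 10.1 units x 9 units, Height h = 7 units
Formula: V = (1/3) * base_area * h
base_area = 10.1 * 9 = 90.9
base_area * h = 90.9 * 7 = 636.3
V = 636.3 / 3
V = 212.1
212.1 units^3


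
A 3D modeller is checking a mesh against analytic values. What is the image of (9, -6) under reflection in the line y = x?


Transformation: reflection
Original point: (9, -6)
Rule for reflection over y = x: (x, y) -> (y, x)
Apply: (9, -6) -> (-6, 9)
(-6, 9)


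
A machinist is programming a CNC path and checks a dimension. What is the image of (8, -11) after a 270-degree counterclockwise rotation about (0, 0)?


Transformation: rotation about the origin
Original point: (8, -11)
Rule for 270 deg counterclockwise: (x, y) -> (y, -x)
Apply: (8, -11) -> (-11, -8)
(-11, -8)


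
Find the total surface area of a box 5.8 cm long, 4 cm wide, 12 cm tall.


Shape: rectangular prism
l = 5.8 cm, w = 4 cm, h = 12 cm
Formula: SA = 2(lw + lh + wh)
lw = 23.2, lh = 69.6, wh = 48
lw + lh + wh = 140.8
SA = 2 * 140.8
SA = 281.6
281.6 cm^2


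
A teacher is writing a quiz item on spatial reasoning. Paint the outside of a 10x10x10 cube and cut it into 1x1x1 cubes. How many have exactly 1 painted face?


Large cube: 10 x 10 x 10, cut into unit cubes.
n = 10, so n - 2 = 8
Cubes with 1 painted face lie in the interior of each face.
A cube has 6 faces; each contributes (n - 2)^2 = 64 such cubes.
Count = 6 * 64 = 384
384 unit cubes


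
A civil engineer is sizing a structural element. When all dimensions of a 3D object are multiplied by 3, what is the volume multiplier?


Linear scale factor k = 3
Rule: under a linear scaling by k, volumes scale by k^3.
k^3 = 3 * 3 * 3
k^3 = 9 * 3
k^3 = 27
Volume scales by a factor of 27.
27 (dimensionless)


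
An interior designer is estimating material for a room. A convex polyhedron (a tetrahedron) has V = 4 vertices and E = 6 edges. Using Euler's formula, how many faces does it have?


Polyhedron: tetrahedron
Euler's formula for convex polyhedra: V - E + F = 2
Given: V = 4 vertices and E = 6 edges
Solve for F:
F = 2 + E - V = 2 + 6 - 4 = 4
4 faces


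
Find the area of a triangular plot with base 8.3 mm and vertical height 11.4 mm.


Shape: triangle
Base b = 8.3 mm, Height h = 11.4 mm
Formula: A = (1/2) * b * h
A = 0.5 * 8.3 * 11.4
A = 0.5 * 94.62
A = 47.31
47.31 mm^2


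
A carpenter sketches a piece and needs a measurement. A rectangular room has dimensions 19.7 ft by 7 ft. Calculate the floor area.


Shape: rectangle
Length l = 19.7 ft, Width w = 7 ft
Formula: A = l * w
A = 19.7 * 7
A = 137.9
137.9 ft^2


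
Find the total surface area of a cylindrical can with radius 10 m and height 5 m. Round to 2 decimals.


Shape: closed cylinder
Radius r = 10 m, Height h = 5 m
Formula: SA = 2*pi*r^2 + 2*pi*r*h = 2*pi*r*(r + h)
r + h = 15
2 * r * (r + h) = 2 * 10 * 15 = 300
SA = 300 * pi
SA = 942.48
942.48 m^2


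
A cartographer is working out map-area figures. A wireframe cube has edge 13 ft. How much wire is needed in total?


Shape: cube
Side s = 13 ft
A cube has 12 edges, all equal.
Formula: total edge length = 12 * s
Total = 12 * 13
Total = 156
156 ft


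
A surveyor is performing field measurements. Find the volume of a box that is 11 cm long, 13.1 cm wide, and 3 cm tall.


Shape: rectangular prism
l = 11 cm, w = 13.1 cm, h = 3 cm
Formula: V = l * w * h
V = 11 * 13.1 * 3
V = 144.1 * 3
V = 432.3
432.3 cm^3


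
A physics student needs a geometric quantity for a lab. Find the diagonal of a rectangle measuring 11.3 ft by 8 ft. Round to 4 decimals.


Shape: rectangle (diagonal via Pythagoras)
Sides: 11.3 ft and 8 ft
Formula: d = sqrt(l^2 + w^2)
l^2 = 127.69, w^2 = 64
l^2 + w^2 = 191.69
d = sqrt(191.69)
d = 13.8452
13.8452 ft


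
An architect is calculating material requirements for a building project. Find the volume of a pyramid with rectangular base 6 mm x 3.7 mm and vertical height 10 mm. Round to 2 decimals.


Shape: rectangular pyramid
Base: 6 mm x 3.7 mm, Height h = 10 mm
Formula: V = (1/3) * base_area * h
base_area = 6 * 3.7 = 22.2
base_area * h = 22.2 * 10 = 222
V = 222 / 3
V = 74
74 mm^3


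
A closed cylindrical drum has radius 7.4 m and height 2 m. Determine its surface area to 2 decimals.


Shape: closed cylinder
Radius r = 7.4 m, Height h = 2 m
Formula: SA = 2*pi*r^2 + 2*pi*r*h = 2*pi*r*(r + h)
r + h = 9.4
2 * r * (r + h) = 2 * 7.4 * 9.4 = 139.12
SA = 139.12 * pi
SA = 437.06
437.06 m^2


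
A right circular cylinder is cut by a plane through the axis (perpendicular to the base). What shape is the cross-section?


Solid: right circular cylinder
Cutting plane: through the axis (perpendicular to the base)
Visualize the intersection of the plane with the solid's surface.
The boundary of the cut region is a rectangle.
rectangle


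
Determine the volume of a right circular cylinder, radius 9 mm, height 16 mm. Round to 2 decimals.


Shape: cylinder
Radius r = 9 mm, Height h = 16 mm
Formula: V = pi * r^2 * h
r^2 = 81
V = pi * 81 * 16
V = 1296 * pi
V = 4071.5
4071.5 mm^3


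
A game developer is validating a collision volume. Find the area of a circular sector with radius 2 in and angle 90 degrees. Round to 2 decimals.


Shape: circular sector
Radius r = 2 in, Angle = 90 degrees
Formula: A = (angle/360) * pi * r^2
r^2 = 4
Fraction of circle = 90/360
A = (90/360) * pi * 4
A = 1 * pi
A = 3.14
3.14 in^2


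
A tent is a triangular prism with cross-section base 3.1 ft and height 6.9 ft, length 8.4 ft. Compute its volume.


Shape: triangular prism
Triangle base = 3.1 ft, triangle height = 6.9 ft, prism length L = 8.4 ft
Formula: V = (1/2 * b * h_tri) * L
Cross-section area = 0.5 * 3.1 * 6.9 = 10.695
V = 10.695 * 8.4
V = 89.838
89.838 ft^3


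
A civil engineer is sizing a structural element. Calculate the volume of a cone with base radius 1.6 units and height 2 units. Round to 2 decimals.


Shape: cone
Radius r = 1.6 units, Height h = 2 units
Formula: V = (1/3) * pi * r^2 * h
r^2 = 2.56
pi * r^2 * h = pi * 2.56 * 2 = 5.12 * pi
V = 5.12 * pi / 3
V = 5.36
5.36 units^3


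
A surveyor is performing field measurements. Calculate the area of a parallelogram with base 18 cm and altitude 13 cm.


Shape: parallelogram
Base b = 18 cm, Height h = 13 cm
Formula: A = b * h
A = 18 * 13
A = 234
234 cm^2


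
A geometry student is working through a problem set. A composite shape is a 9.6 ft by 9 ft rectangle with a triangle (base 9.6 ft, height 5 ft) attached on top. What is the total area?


Composite shape: rectangle + triangle
Rectangle area = 9.6 * 9 = 86.4
Triangle area = 0.5 * 9.6 * 5 = 24
Total = 86.4 + 24
Total = 110.4
110.4 ft^2


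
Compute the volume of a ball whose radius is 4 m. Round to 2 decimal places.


Shape: sphere
Radius r = 4 m
Formula: V = (4/3) * pi * r^3
r^3 = 64
(4/3) * 64 = 85.333333
V = 85.333333 * pi
V = 268.08
268.08 m^3


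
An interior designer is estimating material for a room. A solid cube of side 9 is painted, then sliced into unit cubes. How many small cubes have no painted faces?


Large cube: 9 x 9 x 9, cut into unit cubes.
n = 9, so n - 2 = 7
Unpainted cubes form the interior (n - 2)^3 block.
(n - 2)^3 = 7^3 = 343
343 unit cubes


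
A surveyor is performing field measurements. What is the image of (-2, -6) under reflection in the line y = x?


Transformation: reflection
Original point: (-2, -6)
Rule for reflection over y = x: (x, y) -> (y, x)
Apply: (-2, -6) -> (-6, -2)
(-6, -2)


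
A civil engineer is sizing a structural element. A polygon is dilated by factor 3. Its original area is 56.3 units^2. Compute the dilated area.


Linear scale factor k = 3
Original area = 56.3 units^2
Rule: under a linear scaling by k, areas scale by k^2.
k^2 = 3^2 = 9
New area = 56.3 * 9
New area = 506.7
506.7 units^2


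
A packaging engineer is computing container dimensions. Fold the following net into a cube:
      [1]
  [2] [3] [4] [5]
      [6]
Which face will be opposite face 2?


Net: cross layout. Take square 3 as the base (bottom).
Fold the four squares in the horizontal row up around 3: 2 -> left, 4 -> right, 5 wraps to the top.
Fold 1 and 6 up from 3: 1 -> back, 6 -> front.
Opposite pairs are therefore: (1, 6), (2, 4), (3, 5).
Face 2 is opposite face 4.
face 4


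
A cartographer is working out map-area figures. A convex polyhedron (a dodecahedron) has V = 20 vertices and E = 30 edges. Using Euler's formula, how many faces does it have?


Polyhedron: dodecahedron
Euler's formula for convex polyhedra: V - E + F = 2
Given: V = 20 vertices and E = 30 edges
Solve for F:
F = 2 + E - V = 2 + 30 - 20 = 12
12 faces


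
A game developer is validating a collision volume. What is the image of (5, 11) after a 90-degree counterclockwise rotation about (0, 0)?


Transformation: rotation about the origin
Original point: (5, 11)
Rule for 90 deg counterclockwise: (x, y) -> (-y, x)
Apply: (5, 11) -> (-11, 5)
(-11, 5)


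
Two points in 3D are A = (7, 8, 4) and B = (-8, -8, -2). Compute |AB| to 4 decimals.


3D distance between two points
P1 = (7, 8, 4), P2 = (-8, -8, -2)
Formula: d = sqrt((x2-x1)^2 + (y2-y1)^2 + (z2-z1)^2)
dx = -8 - 7 = -15
dy = -8 - 8 = -16
dz = -2 - 4 = -6
dx^2 + dy^2 + dz^2 = 225 + 256 + 36 = 517
d = sqrt(517)
d = 22.7376
22.7376 units


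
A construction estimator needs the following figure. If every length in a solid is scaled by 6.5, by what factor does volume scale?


Linear scale factor k = 6.5
Rule: under a linear scaling by k, volumes scale by k^3.
k^3 = 6.5 * 6.5 * 6.5
k^3 = 42.25 * 6.5
k^3 = 274.625
Volume scales by a factor of 274.625.
274.625 (dimensionless)


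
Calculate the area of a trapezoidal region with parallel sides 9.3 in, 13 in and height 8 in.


Shape: trapezoid
Parallel sides a = 9.3 in, b = 13 in; Height h = 8 in
Formula: A = (a + b) * h / 2
a + b = 9.3 + 13 = 22.3
A = 22.3 * 8 / 2
A = 178.4 / 2
A = 89.2
89.2 in^2


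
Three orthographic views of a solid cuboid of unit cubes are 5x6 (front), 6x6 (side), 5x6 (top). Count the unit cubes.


Orthographic views of a solid rectangular block:
Front view 5 x 6 -> length = 5, height = 6
Side view 6 x 6 -> width = 6, height = 6 (consistent)
Top view 5 x 6 -> confirms length = 5, width = 6
The block is 5 x 6 x 6.
Total unit cubes = 5 * 6 * 6 = 180
180 unit cubes


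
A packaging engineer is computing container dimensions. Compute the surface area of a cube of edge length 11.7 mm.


Shape: cube
Side s = 11.7 mm
A cube has 6 square faces.
Formula: SA = 6 * s^2
s^2 = 136.89
SA = 6 * 136.89
SA = 821.34
821.34 mm^2


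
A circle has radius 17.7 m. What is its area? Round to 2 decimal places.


Shape: circle
Radius r = 17.7 m
Formula: A = pi * r^2
r^2 = 17.7^2 = 313.29
A = pi * 313.29
A = 984.23
984.23 m^2


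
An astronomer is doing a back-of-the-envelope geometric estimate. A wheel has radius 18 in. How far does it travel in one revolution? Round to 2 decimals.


Shape: circle
Radius r = 18 in
Formula: C = 2 * pi * r
C = 2 * pi * 18
C = 36 * pi
C = 113.1
113.1 in


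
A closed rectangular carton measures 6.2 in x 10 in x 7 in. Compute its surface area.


Shape: rectangular prism
l = 6.2 in, w = 10 in, h = 7 in
Formula: SA = 2(lw + lh + wh)
lw = 62, lh = 43.4, wh = 70
lw + lh + wh = 175.4
SA = 2 * 175.4
SA = 350.8
350.8 in^2


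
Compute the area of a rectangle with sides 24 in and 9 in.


Shape: rectangle
Length l = 24 in, Width w = 9 in
Formula: A = l * w
A = 24 * 9
A = 216
216 in^2


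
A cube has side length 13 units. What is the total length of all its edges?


Shape: cube
Side s = 13 units
A cube has 12 edges, all equal.
Formula: total edge length = 12 * s
Total = 12 * 13
Total = 156
156 units


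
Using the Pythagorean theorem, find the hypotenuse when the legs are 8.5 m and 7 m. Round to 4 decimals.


Shape: right triangle
Legs a = 8.5 m, b = 7 m
Formula: c = sqrt(a^2 + b^2)
a^2 = 72.25, b^2 = 49
a^2 + b^2 = 121.25
c = sqrt(121.25)
c = 11.0114
11.0114 m


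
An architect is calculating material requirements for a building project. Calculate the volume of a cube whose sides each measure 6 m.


Shape: cube
Side s = 6 m
Formula: V = s^3
V = 6 * 6 * 6
V = 36 * 6
V = 216
216 m^3


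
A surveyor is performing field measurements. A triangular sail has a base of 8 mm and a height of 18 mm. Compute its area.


Shape: triangle
Base b = 8 mm, Height h = 18 mm
Formula: A = (1/2) * b * h
A = 0.5 * 8 * 18
A = 0.5 * 144
A = 72
72 mm^2


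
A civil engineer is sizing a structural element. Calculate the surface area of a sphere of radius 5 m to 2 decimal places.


Shape: sphere
Radius r = 5 m
Formula: SA = 4 * pi * r^2
r^2 = 25
SA = 4 * pi * 25
SA = 100 * pi
SA = 314.16
314.16 m^2


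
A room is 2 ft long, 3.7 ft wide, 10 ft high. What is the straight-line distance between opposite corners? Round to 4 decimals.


Shape: rectangular box (space diagonal)
l = 2 ft, w = 3.7 ft, h = 10 ft
Visualize: the diagonal of the base, then a right triangle with that diagonal and the height.
Formula: d = sqrt(l^2 + w^2 + h^2)
l^2 + w^2 + h^2 = 4 + 13.69 + 100 = 117.69
d = sqrt(117.69)
d = 10.8485
10.8485 ft


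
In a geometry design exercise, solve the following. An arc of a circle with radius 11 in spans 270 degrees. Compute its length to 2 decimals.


Shape: circular arc
Radius r = 11 in, Angle = 270 degrees
Formula: L = (angle/360) * 2 * pi * r
2 * pi * r = 22 * pi
L = (270/360) * 22 * pi
L = 16.5 * pi
L = 51.84
51.84 in


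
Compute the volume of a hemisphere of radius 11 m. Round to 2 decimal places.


Shape: hemisphere (half of a sphere)
Radius r = 11 m
Formula: V = (1/2) * (4/3) * pi * r^3 = (2/3) * pi * r^3
r^3 = 1331
(2/3) * 1331 = 887.333333
V = 887.333333 * pi
V = 2787.64
2787.64 m^3


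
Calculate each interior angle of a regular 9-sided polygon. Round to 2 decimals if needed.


Shape: regular nonagon (9 sides)
Formula: interior angle = (n - 2) * 180 / n
(n - 2) = 7
(n - 2) * 180 = 1260
angle = 1260 / 9
angle = 140
140 degrees


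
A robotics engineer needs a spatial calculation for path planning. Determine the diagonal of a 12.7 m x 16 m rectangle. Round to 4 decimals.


Shape: rectangle (diagonal via Pythagoras)
Sides: 12.7 m and 16 m
Formula: d = sqrt(l^2 + w^2)
l^2 = 161.29, w^2 = 256
l^2 + w^2 = 417.29
d = sqrt(417.29)
d = 20.4277
20.4277 m


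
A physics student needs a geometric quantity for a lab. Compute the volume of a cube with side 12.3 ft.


Shape: cube
Side s = 12.3 ft
Formula: V = s^3
V = 12.3 * 12.3 * 12.3
V = 151.29 * 12.3
V = 1860.867
1860.867 ft^3


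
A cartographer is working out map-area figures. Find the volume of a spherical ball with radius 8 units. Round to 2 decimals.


Shape: sphere
Radius r = 8 units
Formula: V = (4/3) * pi * r^3
r^3 = 512
(4/3) * 512 = 682.666667
V = 682.666667 * pi
V = 2144.66
2144.66 units^3


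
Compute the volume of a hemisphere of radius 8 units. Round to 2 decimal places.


Shape: hemisphere (half of a sphere)
Radius r = 8 units
Formula: V = (1/2) * (4/3) * pi * r^3 = (2/3) * pi * r^3
r^3 = 512
(2/3) * 512 = 341.333333
V = 341.333333 * pi
V = 1072.33
1072.33 units^3


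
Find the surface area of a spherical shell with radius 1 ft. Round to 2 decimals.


Shape: sphere
Radius r = 1 ft
Formula: SA = 4 * pi * r^2
r^2 = 1
SA = 4 * pi * 1
SA = 4 * pi
SA = 12.57
12.57 ft^2


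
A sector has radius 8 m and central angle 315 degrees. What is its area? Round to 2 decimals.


Shape: circular sector
Radius r = 8 m, Angle = 315 degrees
Formula: A = (angle/360) * pi * r^2
r^2 = 64
Fraction of circle = 315/360
A = (315/360) * pi * 64
A = 56 * pi
A = 175.93
175.93 m^2


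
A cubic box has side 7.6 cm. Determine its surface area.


Shape: cube
Side s = 7.6 cm
A cube has 6 square faces.
Formula: SA = 6 * s^2
s^2 = 57.76
SA = 6 * 57.76
SA = 346.56
346.56 cm^2


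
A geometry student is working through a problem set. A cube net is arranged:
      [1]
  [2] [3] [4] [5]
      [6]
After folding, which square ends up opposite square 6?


Net: cross layout. Take square 3 as the base (bottom).
Fold the four squares in the horizontal row up around 3: 2 -> left, 4 -> right, 5 wraps to the top.
Fold 1 and 6 up from 3: 1 -> back, 6 -> front.
Opposite pairs are therefore: (1, 6), (2, 4), (3, 5).
Face 6 is opposite face 1.
face 1


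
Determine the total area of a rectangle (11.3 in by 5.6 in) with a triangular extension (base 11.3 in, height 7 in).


Composite shape: rectangle + triangle
Rectangle area = 11.3 * 5.6 = 63.28
Triangle area = 0.5 * 11.3 * 7 = 39.55
Total = 63.28 + 39.55
Total = 102.83
102.83 in^2


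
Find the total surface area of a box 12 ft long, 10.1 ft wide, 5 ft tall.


Shape: rectangular prism
l = 12 ft, w = 10.1 ft, h = 5 ft
Formula: SA = 2(lw + lh + wh)
lw = 121.2, lh = 60, wh = 50.5
lw + lh + wh = 231.7
SA = 2 * 231.7
SA = 463.4
463.4 ft^2


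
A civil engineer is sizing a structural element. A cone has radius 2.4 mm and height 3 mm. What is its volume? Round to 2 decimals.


Shape: cone
Radius r = 2.4 mm, Height h = 3 mm
Formula: V = (1/3) * pi * r^2 * h
r^2 = 5.76
pi * r^2 * h = pi * 5.76 * 3 = 17.28 * pi
V = 17.28 * pi / 3
V = 18.1
18.1 mm^3


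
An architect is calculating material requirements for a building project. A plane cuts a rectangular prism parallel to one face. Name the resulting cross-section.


Solid: rectangular prism
Cutting plane: parallel to one face
Visualize the intersection of the plane with the solid's surface.
The boundary of the cut region is a rectangle.
rectangle


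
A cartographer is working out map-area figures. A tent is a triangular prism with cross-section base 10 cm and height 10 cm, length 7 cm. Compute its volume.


Shape: triangular prism
Triangle base = 10 cm, triangle height = 10 cm, prism length L = 7 cm
Formula: V = (1/2 * b * h_tri) * L
Cross-section area = 0.5 * 10 * 10 = 50
V = 50 * 7
V = 350
350 cm^3


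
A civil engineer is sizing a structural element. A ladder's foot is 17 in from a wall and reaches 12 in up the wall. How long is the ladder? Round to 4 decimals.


Shape: right triangle
Legs a = 17 in, b = 12 in
Formula: c = sqrt(a^2 + b^2)
a^2 = 289, b^2 = 144
a^2 + b^2 = 433
c = sqrt(433)
c = 20.8087
20.8087 in


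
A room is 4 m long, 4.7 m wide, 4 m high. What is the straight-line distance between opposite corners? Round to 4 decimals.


Shape: rectangular box (space diagonal)
l = 4 m, w = 4.7 m, h = 4 m
Visualize: the diagonal of the base, then a right triangle with that diagonal and the height.
Formula: d = sqrt(l^2 + w^2 + h^2)
l^2 + w^2 + h^2 = 16 + 22.09 + 16 = 54.09
d = sqrt(54.09)
d = 7.3546
7.3546 m


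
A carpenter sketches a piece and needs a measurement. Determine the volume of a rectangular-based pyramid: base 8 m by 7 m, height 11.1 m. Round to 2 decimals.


Shape: rectangular pyramid
Base: 8 m x 7 m, Height h = 11.1 m
Formula: V = (1/3) * base_area * h
base_area = 8 * 7 = 56
base_area * h = 56 * 11.1 = 621.6
V = 621.6 / 3
V = 207.2
207.2 m^3


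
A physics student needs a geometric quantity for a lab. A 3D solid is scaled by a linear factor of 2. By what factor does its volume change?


Linear scale factor k = 2
Rule: under a linear scaling by k, volumes scale by k^3.
k^3 = 2 * 2 * 2
k^3 = 4 * 2
k^3 = 8
Volume scales by a factor of 8.
8 (dimensionless)


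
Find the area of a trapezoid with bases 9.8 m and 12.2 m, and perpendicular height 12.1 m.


Shape: trapezoid
Parallel sides a = 9.8 m, b = 12.2 m; Height h = 12.1 m
Formula: A = (a + b) * h / 2
a + b = 9.8 + 12.2 = 22
A = 22 * 12.1 / 2
A = 266.2 / 2
A = 133.1
133.1 m^2


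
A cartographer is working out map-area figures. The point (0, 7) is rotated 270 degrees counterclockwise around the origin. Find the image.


Transformation: rotation about the origin
Original point: (0, 7)
Rule for 270 deg counterclockwise: (x, y) -> (y, -x)
Apply: (0, 7) -> (7, 0)
(7, 0)


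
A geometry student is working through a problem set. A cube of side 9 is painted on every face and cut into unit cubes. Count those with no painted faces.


Large cube: 9 x 9 x 9, cut into unit cubes.
n = 9, so n - 2 = 7
Unpainted cubes form the interior (n - 2)^3 block.
(n - 2)^3 = 7^3 = 343
343 unit cubes


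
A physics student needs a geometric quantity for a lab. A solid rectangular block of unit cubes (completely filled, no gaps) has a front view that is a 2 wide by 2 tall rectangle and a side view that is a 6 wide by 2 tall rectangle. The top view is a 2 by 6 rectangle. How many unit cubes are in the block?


Orthographic views of a solid rectangular block:
Front view 2 x 2 -> length = 2, height = 2
Side view 6 x 2 -> width = 6, height = 2 (consistent)
Top view 2 x 6 -> confirms length = 2, width = 6
The block is 2 x 6 x 2.
Total unit cubes = 2 * 6 * 2 = 24
24 unit cubes


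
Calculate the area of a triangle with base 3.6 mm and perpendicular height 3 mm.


Shape: triangle
Base b = 3.6 mm, Height h = 3 mm
Formula: A = (1/2) * b * h
A = 0.5 * 3.6 * 3
A = 0.5 * 10.8
A = 5.4
5.4 mm^2


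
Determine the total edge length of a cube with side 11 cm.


Shape: cube
Side s = 11 cm
A cube has 12 edges, all equal.
Formula: total edge length = 12 * s
Total = 12 * 11
Total = 132
132 cm


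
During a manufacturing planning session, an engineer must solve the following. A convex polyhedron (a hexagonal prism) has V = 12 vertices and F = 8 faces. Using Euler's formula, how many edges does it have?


Polyhedron: hexagonal prism
Euler's formula for convex polyhedra: V - E + F = 2
Given: V = 12 vertices and F = 8 faces
Solve for E:
E = V + F - 2 = 12 + 8 - 2 = 18
18 edges


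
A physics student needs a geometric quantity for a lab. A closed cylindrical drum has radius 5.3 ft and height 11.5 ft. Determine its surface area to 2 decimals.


Shape: closed cylinder
Radius r = 5.3 ft, Height h = 11.5 ft
Formula: SA = 2*pi*r^2 + 2*pi*r*h = 2*pi*r*(r + h)
r + h = 16.8
2 * r * (r + h) = 2 * 5.3 * 16.8 = 178.08
SA = 178.08 * pi
SA = 559.45
559.45 ft^2


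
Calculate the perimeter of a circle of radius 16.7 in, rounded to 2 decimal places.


Shape: circle
Radius r = 16.7 in
Formula: C = 2 * pi * r
C = 2 * pi * 16.7
C = 33.4 * pi
C = 104.93
104.93 in


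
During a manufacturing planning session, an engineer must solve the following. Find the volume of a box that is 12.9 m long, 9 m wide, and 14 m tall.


Shape: rectangular prism
l = 12.9 m, w = 9 m, h = 14 m
Formula: V = l * w * h
V = 12.9 * 9 * 14
V = 116.1 * 14
V = 1625.4
1625.4 m^3


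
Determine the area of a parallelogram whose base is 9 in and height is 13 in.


Shape: parallelogram
Base b = 9 in, Height h = 13 in
Formula: A = b * h
A = 9 * 13
A = 117
117 in^2


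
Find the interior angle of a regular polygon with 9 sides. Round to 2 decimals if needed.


Shape: regular nonagon (9 sides)
Formula: interior angle = (n - 2) * 180 / n
(n - 2) = 7
(n - 2) * 180 = 1260
angle = 1260 / 9
angle = 140
140 degrees


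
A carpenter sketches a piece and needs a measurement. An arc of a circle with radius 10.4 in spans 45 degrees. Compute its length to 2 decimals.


Shape: circular arc
Radius r = 10.4 in, Angle = 45 degrees
Formula: L = (angle/360) * 2 * pi * r
2 * pi * r = 20.8 * pi
L = (45/360) * 20.8 * pi
L = 2.6 * pi
L = 8.17
8.17 in


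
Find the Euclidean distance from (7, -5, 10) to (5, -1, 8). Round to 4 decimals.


3D distance between two points
P1 = (7, -5, 10), P2 = (5, -1, 8)
Formula: d = sqrt((x2-x1)^2 + (y2-y1)^2 + (z2-z1)^2)
dx = 5 - 7 = -2
dy = -1 - -5 = 4
dz = 8 - 10 = -2
dx^2 + dy^2 + dz^2 = 4 + 16 + 4 = 24
d = sqrt(24)
d = 4.899
4.899 units


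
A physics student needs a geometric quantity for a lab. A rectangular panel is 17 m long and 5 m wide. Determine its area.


Shape: rectangle
Length l = 17 m, Width w = 5 m
Formula: A = l * w
A = 17 * 5
A = 85
85 m^2


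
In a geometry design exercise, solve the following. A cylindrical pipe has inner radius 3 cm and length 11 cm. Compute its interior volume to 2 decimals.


Shape: cylinder
Radius r = 3 cm, Height h = 11 cm
Formula: V = pi * r^2 * h
r^2 = 9
V = pi * 9 * 11
V = 99 * pi
V = 311.02
311.02 cm^3


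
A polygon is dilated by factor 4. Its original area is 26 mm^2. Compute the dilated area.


Linear scale factor k = 4
Original area = 26 mm^2
Rule: under a linear scaling by k, areas scale by k^2.
k^2 = 4^2 = 16
New area = 26 * 16
New area = 416
416 mm^2


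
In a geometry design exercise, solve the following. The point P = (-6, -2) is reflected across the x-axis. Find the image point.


Transformation: reflection
Original point: (-6, -2)
Rule for reflection over the x-axis: (x, y) -> (x, -y)
Apply: (-6, -2) -> (-6, 2)
(-6, 2)


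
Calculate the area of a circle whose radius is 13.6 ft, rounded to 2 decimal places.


Shape: circle
Radius r = 13.6 ft
Formula: A = pi * r^2
r^2 = 13.6^2 = 184.96
A = pi * 184.96
A = 581.07
581.07 ft^2


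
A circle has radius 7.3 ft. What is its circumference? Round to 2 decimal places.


Shape: circle
Radius r = 7.3 ft
Formula: C = 2 * pi * r
C = 2 * pi * 7.3
C = 14.6 * pi
C = 45.87
45.87 ft


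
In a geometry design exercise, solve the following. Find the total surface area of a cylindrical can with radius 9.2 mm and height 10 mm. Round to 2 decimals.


Shape: closed cylinder
Radius r = 9.2 mm, Height h = 10 mm
Formula: SA = 2*pi*r^2 + 2*pi*r*h = 2*pi*r*(r + h)
r + h = 19.2
2 * r * (r + h) = 2 * 9.2 * 19.2 = 353.28
SA = 353.28 * pi
SA = 1109.86
1109.86 mm^2


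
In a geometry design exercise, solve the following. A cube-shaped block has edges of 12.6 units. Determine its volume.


Shape: cube
Side s = 12.6 units
Formula: V = s^3
V = 12.6 * 12.6 * 12.6
V = 158.76 * 12.6
V = 2000.376
2000.376 units^3


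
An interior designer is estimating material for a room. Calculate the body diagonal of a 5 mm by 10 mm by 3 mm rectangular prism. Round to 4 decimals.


Shape: rectangular box (space diagonal)
l = 5 mm, w = 10 mm, h = 3 mm
Visualize: the diagonal of the base, then a right triangle with that diagonal and the height.
Formula: d = sqrt(l^2 + w^2 + h^2)
l^2 + w^2 + h^2 = 25 + 100 + 9 = 134
d = sqrt(134)
d = 11.5758
11.5758 mm


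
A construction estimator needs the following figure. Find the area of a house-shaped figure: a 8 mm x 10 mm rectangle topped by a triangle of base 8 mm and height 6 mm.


Composite shape: rectangle + triangle
Rectangle area = 8 * 10 = 80
Triangle area = 0.5 * 8 * 6 = 24
Total = 80 + 24
Total = 104
104 mm^2


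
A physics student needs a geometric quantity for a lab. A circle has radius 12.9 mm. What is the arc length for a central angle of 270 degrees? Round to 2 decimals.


Shape: circular arc
Radius r = 12.9 mm, Angle = 270 degrees
Formula: L = (angle/360) * 2 * pi * r
2 * pi * r = 25.8 * pi
L = (270/360) * 25.8 * pi
L = 19.35 * pi
L = 60.79
60.79 mm


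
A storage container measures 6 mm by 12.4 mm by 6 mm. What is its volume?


Shape: rectangular prism
l = 6 mm, w = 12.4 mm, h = 6 mm
Formula: V = l * w * h
V = 6 * 12.4 * 6
V = 74.4 * 6
V = 446.4
446.4 mm^3


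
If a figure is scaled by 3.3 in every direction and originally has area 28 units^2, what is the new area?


Linear scale factor k = 3.3
Original area = 28 units^2
Rule: under a linear scaling by k, areas scale by k^2.
k^2 = 3.3^2 = 10.89
New area = 28 * 10.89
New area = 304.92
304.92 units^2


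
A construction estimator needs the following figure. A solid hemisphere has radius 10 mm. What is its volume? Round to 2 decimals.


Shape: hemisphere (half of a sphere)
Radius r = 10 mm
Formula: V = (1/2) * (4/3) * pi * r^3 = (2/3) * pi * r^3
r^3 = 1000
(2/3) * 1000 = 666.666667
V = 666.666667 * pi
V = 2094.4
2094.4 mm^3


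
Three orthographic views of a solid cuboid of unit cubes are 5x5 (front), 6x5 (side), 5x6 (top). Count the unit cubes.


Orthographic views of a solid rectangular block:
Front view 5 x 5 -> length = 5, height = 5
Side view 6 x 5 -> width = 6, height = 5 (consistent)
Top view 5 x 6 -> confirms length = 5, width = 6
The block is 5 x 6 x 5.
Total unit cubes = 5 * 6 * 5 = 150
150 unit cubes


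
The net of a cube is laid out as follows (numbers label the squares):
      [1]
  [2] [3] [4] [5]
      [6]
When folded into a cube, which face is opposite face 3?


Net: cross layout. Take square 3 as the base (bottom).
Fold the four squares in the horizontal row up around 3: 2 -> left, 4 -> right, 5 wraps to the top.
Fold 1 and 6 up from 3: 1 -> back, 6 -> front.
Opposite pairs are therefore: (1, 6), (2, 4), (3, 5).
Face 3 is opposite face 5.
face 5


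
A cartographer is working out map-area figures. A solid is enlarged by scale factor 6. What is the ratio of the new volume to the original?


Linear scale factor k = 6
Rule: under a linear scaling by k, volumes scale by k^3.
k^3 = 6 * 6 * 6
k^3 = 36 * 6
k^3 = 216
Volume scales by a factor of 216.
216 (dimensionless)


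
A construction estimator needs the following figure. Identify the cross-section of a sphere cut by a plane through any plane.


Solid: sphere
Cutting plane: through any plane
Visualize the intersection of the plane with the solid's surface.
The boundary of the cut region is a circle.
circle


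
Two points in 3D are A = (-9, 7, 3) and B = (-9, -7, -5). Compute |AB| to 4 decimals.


3D distance between two points
P1 = (-9, 7, 3), P2 = (-9, -7, -5)
Formula: d = sqrt((x2-x1)^2 + (y2-y1)^2 + (z2-z1)^2)
dx = -9 - -9 = 0
dy = -7 - 7 = -14
dz = -5 - 3 = -8
dx^2 + dy^2 + dz^2 = 0 + 196 + 64 = 260
d = sqrt(260)
d = 16.1245
16.1245 units


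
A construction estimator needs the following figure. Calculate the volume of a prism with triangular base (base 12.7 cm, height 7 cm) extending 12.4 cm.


Shape: triangular prism
Triangle base = 12.7 cm, triangle height = 7 cm, prism length L = 12.4 cm
Formula: V = (1/2 * b * h_tri) * L
Cross-section area = 0.5 * 12.7 * 7 = 44.45
V = 44.45 * 12.4
V = 551.18
551.18 cm^3


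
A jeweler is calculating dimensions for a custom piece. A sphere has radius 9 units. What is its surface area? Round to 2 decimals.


Shape: sphere
Radius r = 9 units
Formula: SA = 4 * pi * r^2
r^2 = 81
SA = 4 * pi * 81
SA = 324 * pi
SA = 1017.88
1017.88 units^2


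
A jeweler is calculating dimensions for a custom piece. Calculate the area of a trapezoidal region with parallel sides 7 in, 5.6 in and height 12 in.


Shape: trapezoid
Parallel sides a = 7 in, b = 5.6 in; Height h = 12 in
Formula: A = (a + b) * h / 2
a + b = 7 + 5.6 = 12.6
A = 12.6 * 12 / 2
A = 151.2 / 2
A = 75.6
75.6 in^2


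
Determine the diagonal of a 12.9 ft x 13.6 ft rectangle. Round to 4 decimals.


Shape: rectangle (diagonal via Pythagoras)
Sides: 12.9 ft and 13.6 ft
Formula: d = sqrt(l^2 + w^2)
l^2 = 166.41, w^2 = 184.96
l^2 + w^2 = 351.37
d = sqrt(351.37)
d = 18.7449
18.7449 ft


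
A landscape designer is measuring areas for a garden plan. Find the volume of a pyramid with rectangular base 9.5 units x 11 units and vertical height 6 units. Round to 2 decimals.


Shape: rectangular pyramid
Base: 9.5 units x 11 units, Height h = 6 units
Formula: V = (1/3) * base_area * h
base_area = 9.5 * 11 = 104.5
base_area * h = 104.5 * 6 = 627
V = 627 / 3
V = 209
209 units^3


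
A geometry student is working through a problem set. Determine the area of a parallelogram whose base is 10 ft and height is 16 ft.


Shape: parallelogram
Base b = 10 ft, Height h = 16 ft
Formula: A = b * h
A = 10 * 16
A = 160
160 ft^2


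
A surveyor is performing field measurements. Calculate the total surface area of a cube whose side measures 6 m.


Shape: cube
Side s = 6 m
A cube has 6 square faces.
Formula: SA = 6 * s^2
s^2 = 36
SA = 6 * 36
SA = 216
216 m^2


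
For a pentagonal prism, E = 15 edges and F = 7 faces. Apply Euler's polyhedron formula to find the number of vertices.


Polyhedron: pentagonal prism
Euler's formula for convex polyhedra: V - E + F = 2
Given: E = 15 edges and F = 7 faces
Solve for V:
V = 2 + E - F = 2 + 15 - 7 = 10
10 vertices


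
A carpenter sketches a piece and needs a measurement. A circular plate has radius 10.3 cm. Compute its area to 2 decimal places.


Shape: circle
Radius r = 10.3 cm
Formula: A = pi * r^2
r^2 = 10.3^2 = 106.09
A = pi * 106.09
A = 333.29
333.29 cm^2


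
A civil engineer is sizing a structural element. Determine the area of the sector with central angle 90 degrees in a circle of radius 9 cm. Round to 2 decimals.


Shape: circular sector
Radius r = 9 cm, Angle = 90 degrees
Formula: A = (angle/360) * pi * r^2
r^2 = 81
Fraction of circle = 90/360
A = (90/360) * pi * 81
A = 20.25 * pi
A = 63.62
63.62 cm^2


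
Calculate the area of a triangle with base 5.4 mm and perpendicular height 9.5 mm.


Shape: triangle
Base b = 5.4 mm, Height h = 9.5 mm
Formula: A = (1/2) * b * h
A = 0.5 * 5.4 * 9.5
A = 0.5 * 51.3
A = 25.65
25.65 mm^2


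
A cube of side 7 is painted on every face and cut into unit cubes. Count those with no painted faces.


Large cube: 7 x 7 x 7, cut into unit cubes.
n = 7, so n - 2 = 5
Unpainted cubes form the interior (n - 2)^3 block.
(n - 2)^3 = 5^3 = 125
125 unit cubes


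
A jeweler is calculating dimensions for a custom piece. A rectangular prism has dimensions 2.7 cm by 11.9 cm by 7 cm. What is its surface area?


Shape: rectangular prism
l = 2.7 cm, w = 11.9 cm, h = 7 cm
Formula: SA = 2(lw + lh + wh)
lw = 32.13, lh = 18.9, wh = 83.3
lw + lh + wh = 134.33
SA = 2 * 134.33
SA = 268.66
268.66 cm^2


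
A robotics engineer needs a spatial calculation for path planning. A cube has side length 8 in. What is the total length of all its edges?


Shape: cube
Side s = 8 in
A cube has 12 edges, all equal.
Formula: total edge length = 12 * s
Total = 12 * 8
Total = 96
96 in


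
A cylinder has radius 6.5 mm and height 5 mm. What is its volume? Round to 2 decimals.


Shape: cylinder
Radius r = 6.5 mm, Height h = 5 mm
Formula: V = pi * r^2 * h
r^2 = 42.25
V = pi * 42.25 * 5
V = 211.25 * pi
V = 663.66
663.66 mm^3


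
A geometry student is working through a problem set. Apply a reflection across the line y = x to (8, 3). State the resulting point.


Transformation: reflection
Original point: (8, 3)
Rule for reflection over y = x: (x, y) -> (y, x)
Apply: (8, 3) -> (3, 8)
(3, 8)


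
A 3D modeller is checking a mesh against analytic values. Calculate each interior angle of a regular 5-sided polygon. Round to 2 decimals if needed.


Shape: regular pentagon (5 sides)
Formula: interior angle = (n - 2) * 180 / n
(n - 2) = 3
(n - 2) * 180 = 540
angle = 540 / 5
angle = 108
108 degrees


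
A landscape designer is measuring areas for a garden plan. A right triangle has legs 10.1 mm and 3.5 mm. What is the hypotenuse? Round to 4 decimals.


Shape: right triangle
Legs a = 10.1 mm, b = 3.5 mm
Formula: c = sqrt(a^2 + b^2)
a^2 = 102.01, b^2 = 12.25
a^2 + b^2 = 114.26
c = sqrt(114.26)
c = 10.6892
10.6892 mm


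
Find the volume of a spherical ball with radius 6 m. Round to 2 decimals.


Shape: sphere
Radius r = 6 m
Formula: V = (4/3) * pi * r^3
r^3 = 216
(4/3) * 216 = 288
V = 288 * pi
V = 904.78
904.78 m^3


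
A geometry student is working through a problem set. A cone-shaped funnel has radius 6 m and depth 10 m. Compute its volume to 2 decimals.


Shape: cone
Radius r = 6 m, Height h = 10 m
Formula: V = (1/3) * pi * r^2 * h
r^2 = 36
pi * r^2 * h = pi * 36 * 10 = 360 * pi
V = 360 * pi / 3
V = 376.99
376.99 m^3


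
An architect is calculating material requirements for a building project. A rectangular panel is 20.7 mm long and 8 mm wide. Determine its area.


Shape: rectangle
Length l = 20.7 mm, Width w = 8 mm
Formula: A = l * w
A = 20.7 * 8
A = 165.6
165.6 mm^2


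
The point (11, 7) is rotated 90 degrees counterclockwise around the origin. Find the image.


Transformation: rotation about the origin
Original point: (11, 7)
Rule for 90 deg counterclockwise: (x, y) -> (-y, x)
Apply: (11, 7) -> (-7, 11)
(-7, 11)


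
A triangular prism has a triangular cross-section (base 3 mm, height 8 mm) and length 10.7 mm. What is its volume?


Shape: triangular prism
Triangle base = 3 mm, triangle height = 8 mm, prism length L = 10.7 mm
Formula: V = (1/2 * b * h_tri) * L
Cross-section area = 0.5 * 3 * 8 = 12
V = 12 * 10.7
V = 128.4
128.4 mm^3


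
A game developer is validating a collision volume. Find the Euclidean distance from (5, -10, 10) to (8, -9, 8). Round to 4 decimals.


3D distance between two points
P1 = (5, -10, 10), P2 = (8, -9, 8)
Formula: d = sqrt((x2-x1)^2 + (y2-y1)^2 + (z2-z1)^2)
dx = 8 - 5 = 3
dy = -9 - -10 = 1
dz = 8 - 10 = -2
dx^2 + dy^2 + dz^2 = 9 + 1 + 4 = 14
d = sqrt(14)
d = 3.7417
3.7417 units
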